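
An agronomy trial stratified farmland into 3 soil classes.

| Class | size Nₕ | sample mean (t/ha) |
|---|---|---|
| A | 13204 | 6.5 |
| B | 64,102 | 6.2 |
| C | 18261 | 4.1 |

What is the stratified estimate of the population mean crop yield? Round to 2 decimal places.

5.84

N = 95567; weights Wₕ = Nₕ/N = (0.1382, 0.6708, 0.1911).
x̄_st = Σ Wₕ·x̄ₕ = 0.1382·6.5 + 0.6708·6.2 + 0.1911·4.1 ≈ 5.8402...
→ 5.84.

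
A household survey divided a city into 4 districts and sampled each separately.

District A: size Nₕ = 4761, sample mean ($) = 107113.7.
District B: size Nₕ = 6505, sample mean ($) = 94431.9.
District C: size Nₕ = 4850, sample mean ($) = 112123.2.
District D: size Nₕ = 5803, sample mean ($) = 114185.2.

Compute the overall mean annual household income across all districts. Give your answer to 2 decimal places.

N = 4761 + 6505 + 4850 + 5803 = 21919.
The stratified mean weights each stratum mean by its population share Nₕ/N.
Σ Nₕx̄ₕ = 4761·107113.7 + 6505·94431.9 + 4850·112123.2 + 5803·114185.2 = 509968325.7 + 614279509.5 + 543797520 + 662616715.6 = 2330662070.8.
Divide by N: 2330662070.8 / 21919 = 106330.6752... → 106330.68.

106330.68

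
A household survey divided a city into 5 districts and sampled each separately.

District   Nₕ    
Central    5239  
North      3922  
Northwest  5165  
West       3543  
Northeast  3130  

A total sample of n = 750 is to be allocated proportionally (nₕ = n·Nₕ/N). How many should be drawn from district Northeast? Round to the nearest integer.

N = 5239 + 3922 + 5165 + 3543 + 3130 = 20999.
n_Northeast = 750·3130/20999 = 111.791... → 112.

112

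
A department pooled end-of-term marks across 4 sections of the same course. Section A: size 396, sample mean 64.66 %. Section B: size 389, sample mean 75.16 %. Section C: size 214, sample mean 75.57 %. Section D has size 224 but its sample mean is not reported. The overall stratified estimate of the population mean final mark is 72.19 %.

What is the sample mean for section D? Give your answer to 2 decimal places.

Σ Nₕx̄ₕ = N·μ, so 224·x̄_D = 1223·72.19 − (396·64.66 + 389·75.16 + 214·75.57).
= 88288.37 − 71014.58 = 17273.79.
x̄_D = 17273.79 / 224 = 77.1151... → 77.12.

77.12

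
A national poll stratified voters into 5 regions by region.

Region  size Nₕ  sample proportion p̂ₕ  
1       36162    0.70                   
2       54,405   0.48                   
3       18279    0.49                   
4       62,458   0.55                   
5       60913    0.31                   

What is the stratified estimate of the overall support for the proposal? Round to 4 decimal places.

Wₕ = Nₕ/N with N = 232217: 0.1557, 0.2343, 0.0787, 0.2690, 0.2623.
p̂_st = 0.1557·0.70 + 0.2343·0.48 + 0.0787·0.49 + 0.2690·0.55 + 0.2623·0.31 ≈ 0.489281... → 0.4893.

0.4893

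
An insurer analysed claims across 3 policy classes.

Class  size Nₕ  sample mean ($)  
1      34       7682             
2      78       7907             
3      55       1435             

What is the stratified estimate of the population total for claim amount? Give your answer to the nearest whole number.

1: 34·7682 = 261188
2: 78·7907 = 616746
3: 55·1435 = 78925
τ̂ = Σ Nₕx̄ₕ = 956859.

956859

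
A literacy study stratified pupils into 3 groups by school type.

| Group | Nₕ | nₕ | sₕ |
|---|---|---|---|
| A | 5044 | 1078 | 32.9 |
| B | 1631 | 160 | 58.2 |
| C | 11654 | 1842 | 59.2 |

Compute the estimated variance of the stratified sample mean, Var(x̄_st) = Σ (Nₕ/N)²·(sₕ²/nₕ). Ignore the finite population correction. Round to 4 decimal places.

N = 18329. Term for each stratum: Wₕ²sₕ²/nₕ.
Var(x̄_st) = 0.0760406 + 0.1676318 + 0.7691770 = 1.0128494 → 1.0128.

1.0128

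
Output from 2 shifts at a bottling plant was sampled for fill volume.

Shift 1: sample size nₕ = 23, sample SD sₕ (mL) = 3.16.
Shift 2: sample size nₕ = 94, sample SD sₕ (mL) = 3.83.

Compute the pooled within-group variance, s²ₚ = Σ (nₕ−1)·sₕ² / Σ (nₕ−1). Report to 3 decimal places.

Degrees of freedom: 22 + 93 = 115.
Σ(nₕ−1)sₕ² = 22·9.9856 + 93·14.6689 = 1583.8909.
s²ₚ = 1583.8909 / 115 = 13.77296... → 13.773.

13.773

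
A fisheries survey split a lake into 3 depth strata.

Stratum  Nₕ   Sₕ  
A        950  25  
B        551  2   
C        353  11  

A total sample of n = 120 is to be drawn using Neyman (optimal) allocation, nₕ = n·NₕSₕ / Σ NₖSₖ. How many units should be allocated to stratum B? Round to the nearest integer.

A: NₕSₕ = 950·25 = 23750
B: NₕSₕ = 551·2 = 1102
C: NₕSₕ = 353·11 = 3883
Σ NₕSₕ = 28735.
n_B = 120·1102/28735 = 4.602... → 5.

5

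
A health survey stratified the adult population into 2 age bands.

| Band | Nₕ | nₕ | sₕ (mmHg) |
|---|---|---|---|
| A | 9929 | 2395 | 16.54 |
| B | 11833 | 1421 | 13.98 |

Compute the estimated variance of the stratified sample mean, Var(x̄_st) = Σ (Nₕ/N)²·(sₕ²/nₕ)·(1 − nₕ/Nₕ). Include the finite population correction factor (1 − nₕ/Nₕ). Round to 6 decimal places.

0.053824

N = 21762; Wₕ = Nₕ/N.
band A: (9929/21762)²·16.54²/2395·(1 − 2395/9929) = 0.018042595
band B: (11833/21762)²·13.98²/1421·(1 − 1421/11833) = 0.035780934
Sum = 0.053823530 → 0.053824.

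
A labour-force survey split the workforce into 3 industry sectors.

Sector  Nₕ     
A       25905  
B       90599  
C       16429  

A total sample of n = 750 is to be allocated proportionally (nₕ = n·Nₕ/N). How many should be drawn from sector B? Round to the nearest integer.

Share of sector B = 90599/132933 = 0.68154.
Allocate 750 × 0.68154 = 511.154... → 511.

511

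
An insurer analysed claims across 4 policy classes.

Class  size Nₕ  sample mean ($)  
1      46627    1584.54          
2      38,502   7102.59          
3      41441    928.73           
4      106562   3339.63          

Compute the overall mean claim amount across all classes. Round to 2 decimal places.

x̄_st = (Σ Nₕx̄ₕ) / (Σ Nₕ) = (46627·1584.54 + 38502·7102.59 + 41441·928.73 + 106562·3339.63) / 233132
= 741711418.75 / 233132 = 3181.5084... → 3181.51.

3181.51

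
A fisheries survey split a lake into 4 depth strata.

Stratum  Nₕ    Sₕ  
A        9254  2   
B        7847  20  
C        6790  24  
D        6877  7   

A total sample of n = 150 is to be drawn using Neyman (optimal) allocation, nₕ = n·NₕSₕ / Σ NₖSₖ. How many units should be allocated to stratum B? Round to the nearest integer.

Σ NₕSₕ = 9254·2 + 7847·20 + 6790·24 + 6877·7 = 386547.
Share for B: 156940/386547 = 0.40600.
n_B = 150 × 0.40600 = 60.901... → 61.

61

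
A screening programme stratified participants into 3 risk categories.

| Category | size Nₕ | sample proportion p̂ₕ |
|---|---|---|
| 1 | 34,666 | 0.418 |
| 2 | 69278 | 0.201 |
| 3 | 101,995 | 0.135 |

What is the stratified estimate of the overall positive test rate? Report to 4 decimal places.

Wₕ = Nₕ/N with N = 205939: 0.1683, 0.3364, 0.4953.
p̂_st = 0.1683·0.418 + 0.3364·0.201 + 0.4953·0.135 ≈ 0.204840... → 0.2048.

0.2048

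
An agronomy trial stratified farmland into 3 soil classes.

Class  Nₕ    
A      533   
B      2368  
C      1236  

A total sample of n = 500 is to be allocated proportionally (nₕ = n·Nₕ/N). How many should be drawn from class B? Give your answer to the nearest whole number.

Share of class B = 2368/4137 = 0.57240.
Allocate 500 × 0.57240 = 286.198... → 286.

286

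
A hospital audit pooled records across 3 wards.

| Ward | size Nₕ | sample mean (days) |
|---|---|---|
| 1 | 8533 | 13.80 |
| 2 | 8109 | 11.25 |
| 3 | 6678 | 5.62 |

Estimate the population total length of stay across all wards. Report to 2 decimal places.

246512.01

1: 8533·13.80 = 117755.4
2: 8109·11.25 = 91226.25
3: 6678·5.62 = 37530.36
τ̂ = Σ Nₕx̄ₕ = 246512.01.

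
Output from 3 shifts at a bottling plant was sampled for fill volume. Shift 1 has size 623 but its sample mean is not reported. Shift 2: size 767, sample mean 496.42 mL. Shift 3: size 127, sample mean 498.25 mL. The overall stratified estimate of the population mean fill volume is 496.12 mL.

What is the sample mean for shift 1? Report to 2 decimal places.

N = 623 + 767 + 127 = 1517.
Overall total = μ·N = 496.12·1517 = 752614.04.
Subtract the known strata: 767·496.42 + 127·498.25 = 444031.89.
Remaining total for shift 1: 752614.04 − 444031.89 = 308582.15.
Divide by its size: 308582.15 / 623 = 495.3165... → 495.32.

495.32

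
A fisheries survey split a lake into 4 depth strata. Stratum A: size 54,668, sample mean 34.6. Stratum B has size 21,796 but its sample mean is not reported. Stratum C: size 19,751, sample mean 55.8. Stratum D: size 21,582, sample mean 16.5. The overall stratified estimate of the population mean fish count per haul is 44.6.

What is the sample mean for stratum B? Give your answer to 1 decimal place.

N = 54668 + 21796 + 19751 + 21582 = 117797.
Overall total = μ·N = 44.6·117797 = 5253746.2.
Subtract the known strata: 54668·34.6 + 19751·55.8 + 21582·16.5 = 3349721.6.
Remaining total for stratum B: 5253746.2 − 3349721.6 = 1904024.6.
Divide by its size: 1904024.6 / 21796 = 87.357... → 87.4.

87.4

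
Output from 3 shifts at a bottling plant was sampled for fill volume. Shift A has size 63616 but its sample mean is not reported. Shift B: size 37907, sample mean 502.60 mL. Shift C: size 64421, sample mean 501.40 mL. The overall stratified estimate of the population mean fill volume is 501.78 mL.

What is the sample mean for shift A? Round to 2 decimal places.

Σ Nₕx̄ₕ = N·μ, so 63616·x̄_A = 165944·501.78 − (37907·502.60 + 64421·501.40).
= 83267380.32 − 51352747.6 = 31914632.72.
x̄_A = 31914632.72 / 63616 = 501.6762... → 501.68.

501.68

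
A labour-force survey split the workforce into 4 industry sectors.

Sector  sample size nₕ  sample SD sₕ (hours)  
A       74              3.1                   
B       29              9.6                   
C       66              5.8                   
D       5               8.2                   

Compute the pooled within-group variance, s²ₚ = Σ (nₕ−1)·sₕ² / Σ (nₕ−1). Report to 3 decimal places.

33.750

Degrees of freedom: 73 + 28 + 65 + 4 = 170.
Σ(nₕ−1)sₕ² = 73·9.61 + 28·92.16 + 65·33.64 + 4·67.24 = 5737.57.
s²ₚ = 5737.57 / 170 = 33.75041... → 33.750.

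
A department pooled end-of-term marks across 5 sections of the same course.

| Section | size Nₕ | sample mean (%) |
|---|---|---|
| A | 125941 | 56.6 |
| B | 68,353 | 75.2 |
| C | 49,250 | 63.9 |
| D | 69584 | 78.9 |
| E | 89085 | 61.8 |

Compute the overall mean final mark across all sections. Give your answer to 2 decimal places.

x̄_st = (Σ Nₕx̄ₕ) / (Σ Nₕ) = (125941·56.6 + 68353·75.2 + 49250·63.9 + 69584·78.9 + 89085·61.8) / 402213
= 26411111.8 / 402213 = 65.6645... → 65.66.

65.66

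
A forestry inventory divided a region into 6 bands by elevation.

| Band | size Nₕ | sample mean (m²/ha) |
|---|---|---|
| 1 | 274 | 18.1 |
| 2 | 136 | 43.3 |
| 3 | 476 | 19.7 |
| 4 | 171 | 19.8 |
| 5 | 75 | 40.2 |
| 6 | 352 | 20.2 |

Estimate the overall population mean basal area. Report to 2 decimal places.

22.73

N = 274 + 136 + 476 + 171 + 75 + 352 = 1484.
The stratified mean weights each stratum mean by its population share Nₕ/N.
Σ Nₕx̄ₕ = 274·18.1 + 136·43.3 + 476·19.7 + 171·19.8 + 75·40.2 + 352·20.2 = 4959.4 + 5888.8 + 9377.2 + 3385.8 + 3015 + 7110.4 = 33736.6.
Divide by N: 33736.6 / 1484 = 22.7336... → 22.73.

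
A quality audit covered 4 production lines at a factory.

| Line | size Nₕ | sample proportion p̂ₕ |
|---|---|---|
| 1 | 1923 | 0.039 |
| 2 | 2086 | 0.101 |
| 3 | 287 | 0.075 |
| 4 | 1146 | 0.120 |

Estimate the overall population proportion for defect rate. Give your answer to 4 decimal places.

0.0817

N = 1923 + 2086 + 287 + 1146 = 5442.
Overall proportion = Σ (Nₕ/N)·p̂ₕ.
Σ Nₕp̂ₕ = 74.997 + 210.686 + 21.525 + 137.52 = 444.728.
444.728 / 5442 = 0.081721... → 0.0817.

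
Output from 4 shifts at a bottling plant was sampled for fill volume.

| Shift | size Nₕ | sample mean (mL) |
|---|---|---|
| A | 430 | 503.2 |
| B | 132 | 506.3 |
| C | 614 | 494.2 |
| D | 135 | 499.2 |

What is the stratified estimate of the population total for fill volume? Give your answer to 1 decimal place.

654038.4

Estimate total by summing Nₕ·x̄ₕ over strata.
430·503.2 + 132·506.3 + 614·494.2 + 135·499.2 = 216376 + 66831.6 + 303438.8 + 67392 = 654038.4.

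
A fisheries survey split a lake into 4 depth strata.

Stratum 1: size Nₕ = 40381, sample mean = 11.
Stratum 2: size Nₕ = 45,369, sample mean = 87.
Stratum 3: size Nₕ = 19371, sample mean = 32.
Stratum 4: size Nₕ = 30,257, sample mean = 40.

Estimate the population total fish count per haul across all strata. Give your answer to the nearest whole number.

6221446

Population total = Σ Nₕ·x̄ₕ (each stratum's size times its mean).
40381·11 + 45369·87 + 19371·32 + 30257·40 = 444191 + 3947103 + 619872 + 1210280 = 6221446.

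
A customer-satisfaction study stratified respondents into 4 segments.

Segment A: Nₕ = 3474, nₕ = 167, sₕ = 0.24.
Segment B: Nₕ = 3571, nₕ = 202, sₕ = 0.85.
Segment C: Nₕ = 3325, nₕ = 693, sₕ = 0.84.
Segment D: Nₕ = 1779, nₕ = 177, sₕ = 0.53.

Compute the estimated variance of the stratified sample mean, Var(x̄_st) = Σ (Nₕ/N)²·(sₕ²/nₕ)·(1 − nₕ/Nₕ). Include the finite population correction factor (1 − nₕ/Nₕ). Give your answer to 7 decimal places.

0.0004094

N = 12149; Wₕ = Nₕ/N.
segment A: (3474/12149)²·0.24²/167·(1 − 167/3474) = 0.0000268466
segment B: (3571/12149)²·0.85²/202·(1 − 202/3571) = 0.0002915387
segment C: (3325/12149)²·0.84²/693·(1 − 693/3325) = 0.0000603701
segment D: (1779/12149)²·0.53²/177·(1 − 177/1779) = 0.0000306433
Sum = 0.0004093987 → 0.0004094.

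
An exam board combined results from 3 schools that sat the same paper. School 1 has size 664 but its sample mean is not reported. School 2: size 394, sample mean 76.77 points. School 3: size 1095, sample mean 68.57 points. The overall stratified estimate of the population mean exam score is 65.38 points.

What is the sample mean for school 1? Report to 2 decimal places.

Σ Nₕx̄ₕ = N·μ, so 664·x̄_1 = 2153·65.38 − (394·76.77 + 1095·68.57).
= 140763.14 − 105331.53 = 35431.61.
x̄_1 = 35431.61 / 664 = 53.3609... → 53.36.

53.36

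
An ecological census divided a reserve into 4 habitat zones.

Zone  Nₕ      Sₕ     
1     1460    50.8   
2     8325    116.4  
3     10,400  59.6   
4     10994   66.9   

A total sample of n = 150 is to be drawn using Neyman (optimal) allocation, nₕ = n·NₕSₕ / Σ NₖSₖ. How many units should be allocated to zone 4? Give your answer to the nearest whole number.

Σ NₕSₕ = 1460·50.8 + 8325·116.4 + 10400·59.6 + 10994·66.9 = 2398536.6.
Share for 4: 735498.6/2398536.6 = 0.30664.
n_4 = 150 × 0.30664 = 45.997... → 46.

46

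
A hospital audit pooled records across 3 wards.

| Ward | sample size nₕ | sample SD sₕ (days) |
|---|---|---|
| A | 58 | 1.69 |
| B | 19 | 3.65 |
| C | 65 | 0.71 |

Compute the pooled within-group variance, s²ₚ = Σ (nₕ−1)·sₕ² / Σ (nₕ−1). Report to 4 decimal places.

A: (58−1)·1.69² = 57·2.8561 = 162.7977
B: (19−1)·3.65² = 18·13.3225 = 239.805
C: (65−1)·0.71² = 64·0.5041 = 32.2624
Numerator = 434.8651; denominator = Σ(nₕ−1) = 139.
s²ₚ = 434.8651/139 = 3.128526... → 3.1285.

3.1285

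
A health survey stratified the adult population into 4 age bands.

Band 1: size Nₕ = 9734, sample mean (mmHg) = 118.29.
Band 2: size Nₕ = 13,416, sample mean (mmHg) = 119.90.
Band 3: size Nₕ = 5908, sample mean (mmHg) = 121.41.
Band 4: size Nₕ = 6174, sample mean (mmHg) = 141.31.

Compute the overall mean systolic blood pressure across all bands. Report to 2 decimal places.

x̄_st = (Σ Nₕx̄ₕ) / (Σ Nₕ) = (9734·118.29 + 13416·119.90 + 5908·121.41 + 6174·141.31) / 35232
= 4349751.48 / 35232 = 123.4602... → 123.46.

123.46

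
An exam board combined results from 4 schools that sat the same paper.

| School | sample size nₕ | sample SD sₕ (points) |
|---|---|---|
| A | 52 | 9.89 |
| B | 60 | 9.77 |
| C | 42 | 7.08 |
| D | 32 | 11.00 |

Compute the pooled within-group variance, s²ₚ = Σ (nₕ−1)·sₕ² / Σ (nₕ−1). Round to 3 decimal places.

A: (52−1)·9.89² = 51·97.8121 = 4988.4171
B: (60−1)·9.77² = 59·95.4529 = 5631.7211
C: (42−1)·7.08² = 41·50.1264 = 2055.1824
D: (32−1)·11.00² = 31·121 = 3751
Numerator = 16426.3206; denominator = Σ(nₕ−1) = 182.
s²ₚ = 16426.3206/182 = 90.25451... → 90.255.

90.255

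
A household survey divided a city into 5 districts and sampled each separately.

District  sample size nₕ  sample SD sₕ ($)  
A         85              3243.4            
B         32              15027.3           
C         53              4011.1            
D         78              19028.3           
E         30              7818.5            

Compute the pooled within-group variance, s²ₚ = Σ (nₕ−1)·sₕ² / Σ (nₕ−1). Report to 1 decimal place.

140561512.7

A: (85−1)·3243.4² = 84·10519643.56 = 883650059.04
B: (32−1)·15027.3² = 31·225819745.29 = 7000412103.99
C: (53−1)·4011.1² = 52·16088923.21 = 836624006.92
D: (78−1)·19028.3² = 77·362076200.89 = 27879867468.53
E: (30−1)·7818.5² = 29·61128942.25 = 1772739325.25
Numerator = 38373292963.73; denominator = Σ(nₕ−1) = 273.
s²ₚ = 38373292963.73/273 = 140561512.688... → 140561512.7.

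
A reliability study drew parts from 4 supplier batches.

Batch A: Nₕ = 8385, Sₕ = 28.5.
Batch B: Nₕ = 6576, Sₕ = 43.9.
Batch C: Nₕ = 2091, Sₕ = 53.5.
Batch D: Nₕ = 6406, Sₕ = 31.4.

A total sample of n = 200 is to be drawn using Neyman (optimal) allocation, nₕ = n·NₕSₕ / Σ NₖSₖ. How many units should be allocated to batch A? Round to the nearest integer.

57

A: NₕSₕ = 8385·28.5 = 238972.5
B: NₕSₕ = 6576·43.9 = 288686.4
C: NₕSₕ = 2091·53.5 = 111868.5
D: NₕSₕ = 6406·31.4 = 201148.4
Σ NₕSₕ = 840675.8.
n_A = 200·238972.5/840675.8 = 56.852... → 57.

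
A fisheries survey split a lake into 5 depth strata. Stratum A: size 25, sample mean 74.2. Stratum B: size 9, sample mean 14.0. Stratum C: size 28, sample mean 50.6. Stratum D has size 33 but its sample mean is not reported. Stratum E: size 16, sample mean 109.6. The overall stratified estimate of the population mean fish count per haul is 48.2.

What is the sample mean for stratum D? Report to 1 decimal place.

6.0

Σ Nₕx̄ₕ = N·μ, so 33·x̄_D = 111·48.2 − (25·74.2 + 9·14.0 + 28·50.6 + 16·109.6).
= 5350.2 − 5151.4 = 198.8.
x̄_D = 198.8 / 33 = 6.024... → 6.0.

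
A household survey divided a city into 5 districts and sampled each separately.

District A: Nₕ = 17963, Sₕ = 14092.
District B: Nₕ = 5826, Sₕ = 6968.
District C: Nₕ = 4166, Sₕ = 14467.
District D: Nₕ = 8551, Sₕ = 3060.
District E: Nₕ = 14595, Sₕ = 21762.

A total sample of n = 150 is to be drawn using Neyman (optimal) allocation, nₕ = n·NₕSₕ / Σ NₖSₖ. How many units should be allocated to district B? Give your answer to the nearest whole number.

Σ NₕSₕ = 17963·14092 + 5826·6968 + 4166·14467 + 8551·3060 + 14595·21762 = 697782136.
Share for B: 40595568/697782136 = 0.05818.
n_B = 150 × 0.05818 = 8.727... → 9.

9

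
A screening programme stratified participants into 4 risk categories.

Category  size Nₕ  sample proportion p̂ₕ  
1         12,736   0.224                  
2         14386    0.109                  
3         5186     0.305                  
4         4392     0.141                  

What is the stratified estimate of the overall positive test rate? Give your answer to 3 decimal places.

N = 12736 + 14386 + 5186 + 4392 = 36700.
Overall proportion = Σ (Nₕ/N)·p̂ₕ.
Σ Nₕp̂ₕ = 2852.864 + 1568.074 + 1581.73 + 619.272 = 6621.94.
6621.94 / 36700 = 0.18043... → 0.180.

0.180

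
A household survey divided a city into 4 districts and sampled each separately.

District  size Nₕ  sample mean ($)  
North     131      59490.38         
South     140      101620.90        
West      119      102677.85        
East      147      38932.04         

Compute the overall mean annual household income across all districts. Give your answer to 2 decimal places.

74416.83

N = 537; weights Wₕ = Nₕ/N = (0.2439, 0.2607, 0.2216, 0.2737).
x̄_st = Σ Wₕ·x̄ₕ = 0.2439·59490.38 + 0.2607·101620.90 + 0.2216·102677.85 + 0.2737·38932.04 ≈ 74416.8339...
→ 74416.83.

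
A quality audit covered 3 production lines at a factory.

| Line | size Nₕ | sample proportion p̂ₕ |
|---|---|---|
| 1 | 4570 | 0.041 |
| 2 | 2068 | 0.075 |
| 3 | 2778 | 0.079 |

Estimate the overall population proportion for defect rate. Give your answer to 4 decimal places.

0.0597

Wₕ = Nₕ/N with N = 9416: 0.4853, 0.2196, 0.2950.
p̂_st = 0.4853·0.041 + 0.2196·0.075 + 0.2950·0.079 ≈ 0.059678... → 0.0597.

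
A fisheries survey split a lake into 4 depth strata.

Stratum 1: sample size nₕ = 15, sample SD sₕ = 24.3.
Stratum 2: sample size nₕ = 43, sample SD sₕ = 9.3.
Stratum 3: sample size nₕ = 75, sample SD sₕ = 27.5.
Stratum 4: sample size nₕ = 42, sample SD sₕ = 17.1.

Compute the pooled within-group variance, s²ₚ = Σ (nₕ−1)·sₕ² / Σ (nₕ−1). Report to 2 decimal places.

466.96

1: (15−1)·24.3² = 14·590.49 = 8266.86
2: (43−1)·9.3² = 42·86.49 = 3632.58
3: (75−1)·27.5² = 74·756.25 = 55962.5
4: (42−1)·17.1² = 41·292.41 = 11988.81
Numerator = 79850.75; denominator = Σ(nₕ−1) = 171.
s²ₚ = 79850.75/171 = 466.9635... → 466.96.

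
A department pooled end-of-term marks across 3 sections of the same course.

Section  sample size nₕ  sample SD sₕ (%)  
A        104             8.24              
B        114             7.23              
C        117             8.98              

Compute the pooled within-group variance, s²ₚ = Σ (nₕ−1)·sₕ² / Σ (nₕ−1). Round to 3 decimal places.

67.032

A: (104−1)·8.24² = 103·67.8976 = 6993.4528
B: (114−1)·7.23² = 113·52.2729 = 5906.8377
C: (117−1)·8.98² = 116·80.6404 = 9354.2864
Numerator = 22254.5769; denominator = Σ(nₕ−1) = 332.
s²ₚ = 22254.5769/332 = 67.03186... → 67.032.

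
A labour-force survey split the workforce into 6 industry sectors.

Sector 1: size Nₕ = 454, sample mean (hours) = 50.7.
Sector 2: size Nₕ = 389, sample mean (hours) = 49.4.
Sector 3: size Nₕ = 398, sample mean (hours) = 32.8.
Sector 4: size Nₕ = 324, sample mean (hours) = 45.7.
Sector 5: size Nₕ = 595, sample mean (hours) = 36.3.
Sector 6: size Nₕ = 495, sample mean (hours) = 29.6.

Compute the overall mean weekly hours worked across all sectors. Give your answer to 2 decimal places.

N = 454 + 389 + 398 + 324 + 595 + 495 = 2655.
Weight each subgroup mean by Nₕ/N and sum.
Σ Nₕx̄ₕ = 454·50.7 + 389·49.4 + 398·32.8 + 324·45.7 + 595·36.3 + 495·29.6 = 23017.8 + 19216.6 + 13054.4 + 14806.8 + 21598.5 + 14652 = 106346.1.
Divide by N: 106346.1 / 2655 = 40.0550... → 40.06.

40.06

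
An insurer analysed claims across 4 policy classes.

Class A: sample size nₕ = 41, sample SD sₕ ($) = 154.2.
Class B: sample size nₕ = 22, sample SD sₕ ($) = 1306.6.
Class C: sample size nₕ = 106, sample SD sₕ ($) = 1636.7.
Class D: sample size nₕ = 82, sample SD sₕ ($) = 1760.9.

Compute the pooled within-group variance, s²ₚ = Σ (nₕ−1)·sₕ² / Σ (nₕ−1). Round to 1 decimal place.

2304604.4

Degrees of freedom: 40 + 21 + 105 + 81 = 247.
Σ(nₕ−1)sₕ² = 40·23777.64 + 21·1707203.56 + 105·2678786.89 + 81·3100768.81 = 569237277.42.
s²ₚ = 569237277.42 / 247 = 2304604.362... → 2304604.4.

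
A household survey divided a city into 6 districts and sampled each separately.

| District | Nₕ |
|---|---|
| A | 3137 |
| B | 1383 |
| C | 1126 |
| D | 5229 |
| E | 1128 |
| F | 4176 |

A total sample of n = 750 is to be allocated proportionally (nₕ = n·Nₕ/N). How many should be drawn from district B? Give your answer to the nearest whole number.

64

N = 3137 + 1383 + 1126 + 5229 + 1128 + 4176 = 16179.
n_B = 750·1383/16179 = 64.111... → 64.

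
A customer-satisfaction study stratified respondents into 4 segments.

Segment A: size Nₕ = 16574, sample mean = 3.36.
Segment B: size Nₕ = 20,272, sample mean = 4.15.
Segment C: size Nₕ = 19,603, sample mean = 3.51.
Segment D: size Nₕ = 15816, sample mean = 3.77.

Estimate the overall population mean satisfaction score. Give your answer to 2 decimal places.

3.71

x̄_st = (Σ Nₕx̄ₕ) / (Σ Nₕ) = (16574·3.36 + 20272·4.15 + 19603·3.51 + 15816·3.77) / 72265
= 268250.29 / 72265 = 3.7120... → 3.71.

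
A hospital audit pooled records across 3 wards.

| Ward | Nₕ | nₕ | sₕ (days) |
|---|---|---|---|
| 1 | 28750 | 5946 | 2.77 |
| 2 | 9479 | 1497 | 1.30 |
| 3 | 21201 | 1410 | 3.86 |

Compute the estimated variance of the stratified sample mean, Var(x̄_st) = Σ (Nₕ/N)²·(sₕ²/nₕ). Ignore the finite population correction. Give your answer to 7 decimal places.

0.0016755

N = 59430. Term for each stratum: Wₕ²sₕ²/nₕ.
Var(x̄_st) = 0.0003019944 + 0.0000287196 + 0.0013447970 = 0.0016755110 → 0.0016755.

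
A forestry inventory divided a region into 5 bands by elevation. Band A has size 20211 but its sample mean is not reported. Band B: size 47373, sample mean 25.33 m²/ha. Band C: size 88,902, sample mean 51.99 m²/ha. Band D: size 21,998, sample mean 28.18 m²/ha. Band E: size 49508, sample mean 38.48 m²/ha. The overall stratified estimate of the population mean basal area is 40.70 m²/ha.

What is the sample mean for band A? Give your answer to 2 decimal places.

46.13

Σ Nₕx̄ₕ = N·μ, so 20211·x̄_A = 227992·40.70 − (47373·25.33 + 88902·51.99 + 21998·28.18 + 49508·38.48).
= 9279274.4 − 8346944.55 = 932329.85.
x̄_A = 932329.85 / 20211 = 46.1298... → 46.13.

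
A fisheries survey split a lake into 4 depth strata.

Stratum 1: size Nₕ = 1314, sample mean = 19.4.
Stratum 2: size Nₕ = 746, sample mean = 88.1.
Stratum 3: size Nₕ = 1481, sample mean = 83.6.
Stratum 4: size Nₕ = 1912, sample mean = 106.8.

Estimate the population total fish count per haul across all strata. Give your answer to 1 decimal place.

419227.4

1: 1314·19.4 = 25491.6
2: 746·88.1 = 65722.6
3: 1481·83.6 = 123811.6
4: 1912·106.8 = 204201.6
τ̂ = Σ Nₕx̄ₕ = 419227.4.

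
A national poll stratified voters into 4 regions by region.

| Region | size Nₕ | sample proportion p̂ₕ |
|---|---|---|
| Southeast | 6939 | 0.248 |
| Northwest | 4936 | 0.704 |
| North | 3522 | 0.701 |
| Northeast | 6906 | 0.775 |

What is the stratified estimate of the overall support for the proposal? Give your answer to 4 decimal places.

0.5836

N = 6939 + 4936 + 3522 + 6906 = 22303.
Overall proportion = Σ (Nₕ/N)·p̂ₕ.
Σ Nₕp̂ₕ = 1720.872 + 3474.944 + 2468.922 + 5352.15 = 13016.888.
13016.888 / 22303 = 0.583638... → 0.5836.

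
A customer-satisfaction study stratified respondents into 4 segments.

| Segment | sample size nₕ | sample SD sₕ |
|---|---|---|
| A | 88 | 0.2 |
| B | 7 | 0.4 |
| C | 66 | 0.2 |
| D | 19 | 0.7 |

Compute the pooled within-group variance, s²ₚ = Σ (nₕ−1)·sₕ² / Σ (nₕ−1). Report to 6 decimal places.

A: (88−1)·0.2² = 87·0.04 = 3.48
B: (7−1)·0.4² = 6·0.16 = 0.96
C: (66−1)·0.2² = 65·0.04 = 2.6
D: (19−1)·0.7² = 18·0.49 = 8.82
Numerator = 15.86; denominator = Σ(nₕ−1) = 176.
s²ₚ = 15.86/176 = 0.09011364... → 0.090114.

0.090114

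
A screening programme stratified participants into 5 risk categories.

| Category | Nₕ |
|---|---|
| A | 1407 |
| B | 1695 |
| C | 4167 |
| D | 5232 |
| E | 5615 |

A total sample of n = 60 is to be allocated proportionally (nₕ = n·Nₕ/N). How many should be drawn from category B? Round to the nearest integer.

6

N = 1407 + 1695 + 4167 + 5232 + 5615 = 18116.
n_B = 60·1695/18116 = 5.614... → 6.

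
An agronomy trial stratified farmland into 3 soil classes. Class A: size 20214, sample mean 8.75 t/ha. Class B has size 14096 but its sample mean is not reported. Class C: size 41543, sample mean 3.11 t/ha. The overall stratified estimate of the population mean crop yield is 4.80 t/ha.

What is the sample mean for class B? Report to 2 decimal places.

Σ Nₕx̄ₕ = N·μ, so 14096·x̄_B = 75853·4.80 − (20214·8.75 + 41543·3.11).
= 364094.4 − 306071.23 = 58023.17.
x̄_B = 58023.17 / 14096 = 4.1163... → 4.12.

4.12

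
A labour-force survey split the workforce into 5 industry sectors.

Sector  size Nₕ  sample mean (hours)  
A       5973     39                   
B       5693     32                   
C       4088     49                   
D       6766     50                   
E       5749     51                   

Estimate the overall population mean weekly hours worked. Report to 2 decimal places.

N = 28269; weights Wₕ = Nₕ/N = (0.2113, 0.2014, 0.1446, 0.2393, 0.2034).
x̄_st = Σ Wₕ·x̄ₕ = 0.2113·39 + 0.2014·32 + 0.1446·49 + 0.2393·50 + 0.2034·51 ≈ 44.1096...
→ 44.11.

44.11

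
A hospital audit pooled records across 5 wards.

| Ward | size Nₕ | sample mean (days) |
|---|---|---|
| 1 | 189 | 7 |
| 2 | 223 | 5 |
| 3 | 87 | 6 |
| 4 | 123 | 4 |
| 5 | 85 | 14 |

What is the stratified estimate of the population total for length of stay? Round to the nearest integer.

4642

Population total = Σ Nₕ·x̄ₕ (each stratum's size times its mean).
189·7 + 223·5 + 87·6 + 123·4 + 85·14 = 1323 + 1115 + 522 + 492 + 1190 = 4642.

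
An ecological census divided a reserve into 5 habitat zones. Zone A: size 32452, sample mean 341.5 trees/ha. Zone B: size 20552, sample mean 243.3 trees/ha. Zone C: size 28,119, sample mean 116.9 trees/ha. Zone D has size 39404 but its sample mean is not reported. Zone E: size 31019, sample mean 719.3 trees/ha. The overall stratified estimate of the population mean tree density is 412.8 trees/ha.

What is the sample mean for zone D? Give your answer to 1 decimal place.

529.8

N = 32452 + 20552 + 28119 + 39404 + 31019 = 151546.
Overall total = μ·N = 412.8·151546 = 62558188.8.
Subtract the known strata: 32452·341.5 + 20552·243.3 + 28119·116.9 + 31019·719.3 = 41681737.4.
Remaining total for zone D: 62558188.8 − 41681737.4 = 20876451.4.
Divide by its size: 20876451.4 / 39404 = 529.805... → 529.8.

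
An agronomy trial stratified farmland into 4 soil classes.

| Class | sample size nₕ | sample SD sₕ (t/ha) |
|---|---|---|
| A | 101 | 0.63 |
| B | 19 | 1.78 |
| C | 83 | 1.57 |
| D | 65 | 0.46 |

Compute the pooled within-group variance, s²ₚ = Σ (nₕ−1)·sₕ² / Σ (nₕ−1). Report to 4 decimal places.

1.1833

Degrees of freedom: 100 + 18 + 82 + 64 = 264.
Σ(nₕ−1)sₕ² = 100·0.3969 + 18·3.1684 + 82·2.4649 + 64·0.2116 = 312.3854.
s²ₚ = 312.3854 / 264 = 1.183278... → 1.1833.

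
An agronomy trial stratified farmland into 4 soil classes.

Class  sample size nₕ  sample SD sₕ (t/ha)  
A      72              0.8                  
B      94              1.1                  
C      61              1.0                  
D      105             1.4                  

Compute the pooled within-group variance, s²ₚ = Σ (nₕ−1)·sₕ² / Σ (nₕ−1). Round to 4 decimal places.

A: (72−1)·0.8² = 71·0.64 = 45.44
B: (94−1)·1.1² = 93·1.21 = 112.53
C: (61−1)·1.0² = 60·1 = 60
D: (105−1)·1.4² = 104·1.96 = 203.84
Numerator = 421.81; denominator = Σ(nₕ−1) = 328.
s²ₚ = 421.81/328 = 1.286006... → 1.2860.

1.2860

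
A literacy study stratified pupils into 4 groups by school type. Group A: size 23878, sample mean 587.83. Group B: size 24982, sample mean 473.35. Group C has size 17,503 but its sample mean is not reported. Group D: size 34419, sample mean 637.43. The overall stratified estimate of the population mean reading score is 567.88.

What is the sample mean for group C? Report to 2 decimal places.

N = 23878 + 24982 + 17503 + 34419 = 100782.
Overall total = μ·N = 567.88·100782 = 57232082.16.
Subtract the known strata: 23878·587.83 + 24982·473.35 + 34419·637.43 = 47801137.61.
Remaining total for group C: 57232082.16 − 47801137.61 = 9430944.55.
Divide by its size: 9430944.55 / 17503 = 538.8187... → 538.82.

538.82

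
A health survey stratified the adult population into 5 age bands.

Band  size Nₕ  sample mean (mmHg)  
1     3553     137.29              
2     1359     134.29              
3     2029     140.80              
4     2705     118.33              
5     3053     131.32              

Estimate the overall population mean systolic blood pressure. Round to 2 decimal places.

N = 12699; weights Wₕ = Nₕ/N = (0.2798, 0.1070, 0.1598, 0.2130, 0.2404).
x̄_st = Σ Wₕ·x̄ₕ = 0.2798·137.29 + 0.1070·134.29 + 0.1598·140.80 + 0.2130·118.33 + 0.2404·131.32 ≈ 132.0559...
→ 132.06.

132.06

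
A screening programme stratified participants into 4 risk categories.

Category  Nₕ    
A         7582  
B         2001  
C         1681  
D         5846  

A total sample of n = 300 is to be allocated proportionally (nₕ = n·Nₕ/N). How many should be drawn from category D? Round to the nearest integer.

N = 7582 + 2001 + 1681 + 5846 = 17110.
n_D = 300·5846/17110 = 102.501... → 103.

103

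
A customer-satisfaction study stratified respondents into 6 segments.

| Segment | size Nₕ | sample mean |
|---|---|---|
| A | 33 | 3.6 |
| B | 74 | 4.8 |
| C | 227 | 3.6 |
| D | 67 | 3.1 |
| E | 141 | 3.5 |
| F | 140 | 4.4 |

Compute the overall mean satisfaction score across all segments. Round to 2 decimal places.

N = 682; weights Wₕ = Nₕ/N = (0.0484, 0.1085, 0.3328, 0.0982, 0.2067, 0.2053).
x̄_st = Σ Wₕ·x̄ₕ = 0.0484·3.6 + 0.1085·4.8 + 0.3328·3.6 + 0.0982·3.1 + 0.2067·3.5 + 0.2053·4.4 ≈ 3.8246...
→ 3.82.

3.82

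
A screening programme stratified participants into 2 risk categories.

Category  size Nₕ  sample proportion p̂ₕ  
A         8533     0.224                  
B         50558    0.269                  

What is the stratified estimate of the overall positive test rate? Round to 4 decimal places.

0.2625

Wₕ = Nₕ/N with N = 59091: 0.1444, 0.8556.
p̂_st = 0.1444·0.224 + 0.8556·0.269 ≈ 0.262502... → 0.2625.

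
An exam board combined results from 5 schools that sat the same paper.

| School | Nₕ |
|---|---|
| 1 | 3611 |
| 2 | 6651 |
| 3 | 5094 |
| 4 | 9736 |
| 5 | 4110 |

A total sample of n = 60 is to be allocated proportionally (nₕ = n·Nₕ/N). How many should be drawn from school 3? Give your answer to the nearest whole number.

10

Share of school 3 = 5094/29202 = 0.17444.
Allocate 60 × 0.17444 = 10.466... → 10.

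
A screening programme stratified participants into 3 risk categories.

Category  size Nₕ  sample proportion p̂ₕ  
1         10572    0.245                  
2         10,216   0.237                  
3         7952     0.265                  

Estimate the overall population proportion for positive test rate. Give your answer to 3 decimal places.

Wₕ = Nₕ/N with N = 28740: 0.3678, 0.3555, 0.2767.
p̂_st = 0.3678·0.245 + 0.3555·0.237 + 0.2767·0.265 ≈ 0.24769... → 0.248.

0.248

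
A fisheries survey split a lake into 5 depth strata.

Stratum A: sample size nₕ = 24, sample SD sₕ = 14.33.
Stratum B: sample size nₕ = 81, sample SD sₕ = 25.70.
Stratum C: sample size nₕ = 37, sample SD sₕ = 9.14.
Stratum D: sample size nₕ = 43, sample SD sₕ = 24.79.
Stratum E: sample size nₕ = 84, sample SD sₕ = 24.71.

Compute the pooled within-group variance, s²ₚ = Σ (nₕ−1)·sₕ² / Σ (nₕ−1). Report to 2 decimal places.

519.16

A: (24−1)·14.33² = 23·205.3489 = 4723.0247
B: (81−1)·25.70² = 80·660.49 = 52839.2
C: (37−1)·9.14² = 36·83.5396 = 3007.4256
D: (43−1)·24.79² = 42·614.5441 = 25810.8522
E: (84−1)·24.71² = 83·610.5841 = 50678.4803
Numerator = 137058.9828; denominator = Σ(nₕ−1) = 264.
s²ₚ = 137058.9828/264 = 519.1628... → 519.16.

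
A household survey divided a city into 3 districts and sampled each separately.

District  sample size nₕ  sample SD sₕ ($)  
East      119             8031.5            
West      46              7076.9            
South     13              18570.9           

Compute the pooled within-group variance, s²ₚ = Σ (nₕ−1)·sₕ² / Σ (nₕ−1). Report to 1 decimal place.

80021955.0

Degrees of freedom: 118 + 45 + 12 = 175.
Σ(nₕ−1)sₕ² = 118·64504992.25 + 45·50082513.61 + 12·344878326.81 = 14003842119.67.
s²ₚ = 14003842119.67 / 175 = 80021954.970... → 80021955.0.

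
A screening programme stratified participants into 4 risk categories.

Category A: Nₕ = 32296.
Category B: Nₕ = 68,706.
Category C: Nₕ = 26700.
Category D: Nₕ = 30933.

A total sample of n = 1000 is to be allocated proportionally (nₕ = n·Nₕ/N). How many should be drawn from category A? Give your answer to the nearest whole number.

Share of category A = 32296/158635 = 0.20359.
Allocate 1000 × 0.20359 = 203.587... → 204.

204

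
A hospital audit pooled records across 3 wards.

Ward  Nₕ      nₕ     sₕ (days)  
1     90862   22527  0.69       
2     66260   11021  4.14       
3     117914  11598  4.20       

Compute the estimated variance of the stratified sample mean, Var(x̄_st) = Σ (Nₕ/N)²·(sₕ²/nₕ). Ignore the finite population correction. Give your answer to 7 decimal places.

0.0003721

N = 275036; Wₕ = Nₕ/N.
ward 1: (90862/275036)²·0.69²/22527 = 0.0000023066
ward 2: (66260/275036)²·4.14²/11021 = 0.0000902617
ward 3: (117914/275036)²·4.20²/11598 = 0.0002795549
Sum = 0.0003721232 → 0.0003721.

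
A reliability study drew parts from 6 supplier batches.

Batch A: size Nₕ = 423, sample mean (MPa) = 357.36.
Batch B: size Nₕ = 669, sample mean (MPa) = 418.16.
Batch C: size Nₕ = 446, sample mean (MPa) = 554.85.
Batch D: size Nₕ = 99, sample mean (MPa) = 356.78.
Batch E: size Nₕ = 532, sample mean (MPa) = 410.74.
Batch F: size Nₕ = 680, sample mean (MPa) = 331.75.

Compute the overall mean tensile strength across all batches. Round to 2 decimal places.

406.39

N = 2849; weights Wₕ = Nₕ/N = (0.1485, 0.2348, 0.1565, 0.0347, 0.1867, 0.2387).
x̄_st = Σ Wₕ·x̄ₕ = 0.1485·357.36 + 0.2348·418.16 + 0.1565·554.85 + 0.0347·356.78 + 0.1867·410.74 + 0.2387·331.75 ≈ 406.3883...
→ 406.39.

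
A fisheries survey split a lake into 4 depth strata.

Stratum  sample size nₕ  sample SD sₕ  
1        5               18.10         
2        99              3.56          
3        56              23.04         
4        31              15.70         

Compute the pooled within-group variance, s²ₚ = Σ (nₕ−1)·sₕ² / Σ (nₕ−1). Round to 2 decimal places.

209.32

Degrees of freedom: 4 + 98 + 55 + 30 = 187.
Σ(nₕ−1)sₕ² = 4·327.61 + 98·12.6736 + 55·530.8416 + 30·246.49 = 39143.4408.
s²ₚ = 39143.4408 / 187 = 209.3232... → 209.32.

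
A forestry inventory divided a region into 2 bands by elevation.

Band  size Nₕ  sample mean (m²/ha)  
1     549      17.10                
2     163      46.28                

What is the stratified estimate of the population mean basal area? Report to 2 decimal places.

N = 549 + 163 = 712.
Weight each subgroup mean by Nₕ/N and sum.
Σ Nₕx̄ₕ = 549·17.10 + 163·46.28 = 9387.9 + 7543.64 = 16931.54.
Divide by N: 16931.54 / 712 = 23.7803... → 23.78.

23.78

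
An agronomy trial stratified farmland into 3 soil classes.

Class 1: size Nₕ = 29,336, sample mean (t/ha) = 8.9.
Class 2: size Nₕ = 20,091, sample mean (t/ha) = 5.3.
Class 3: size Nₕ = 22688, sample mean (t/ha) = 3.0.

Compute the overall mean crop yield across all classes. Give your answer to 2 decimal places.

6.04

N = 72115; weights Wₕ = Nₕ/N = (0.4068, 0.2786, 0.3146).
x̄_st = Σ Wₕ·x̄ₕ = 0.4068·8.9 + 0.2786·5.3 + 0.3146·3.0 ≈ 6.0409...
→ 6.04.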